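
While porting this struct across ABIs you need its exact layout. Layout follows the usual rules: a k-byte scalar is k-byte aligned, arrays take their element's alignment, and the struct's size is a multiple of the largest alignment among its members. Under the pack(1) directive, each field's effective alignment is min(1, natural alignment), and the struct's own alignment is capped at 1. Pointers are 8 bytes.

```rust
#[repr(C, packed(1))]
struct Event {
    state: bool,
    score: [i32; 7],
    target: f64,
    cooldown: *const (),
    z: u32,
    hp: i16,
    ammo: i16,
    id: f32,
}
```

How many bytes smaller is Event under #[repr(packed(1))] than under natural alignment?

natural layout:
  state at 0 (size 1, align 1) → ends 1
  pad 3 to align 4 for score
  score at 4 (size 28, align 4) → ends 32
  target at 32 (size 8, align 8) → ends 40
  cooldown at 40 (size 8, align 8) → ends 48
  z at 48 (size 4, align 4) → ends 52
  hp at 52 (size 2, align 2) → ends 54
  ammo at 54 (size 2, align 2) → ends 56
  id at 56 (size 4, align 4) → ends 60
  tail pad 4 to reach multiple of 8
  total 64 bytes, alignment 8
packed(1) layout:
  state at 0 (size 1, align 1) → ends 1
  score at 1 (size 28, align 1) → ends 29
  target at 29 (size 8, align 1) → ends 37
  cooldown at 37 (size 8, align 1) → ends 45
  z at 45 (size 4, align 1) → ends 49
  hp at 49 (size 2, align 1) → ends 51
  ammo at 51 (size 2, align 1) → ends 53
  id at 53 (size 4, align 1) → ends 57
  total 57 bytes, alignment 1
64 − 57 = 7

7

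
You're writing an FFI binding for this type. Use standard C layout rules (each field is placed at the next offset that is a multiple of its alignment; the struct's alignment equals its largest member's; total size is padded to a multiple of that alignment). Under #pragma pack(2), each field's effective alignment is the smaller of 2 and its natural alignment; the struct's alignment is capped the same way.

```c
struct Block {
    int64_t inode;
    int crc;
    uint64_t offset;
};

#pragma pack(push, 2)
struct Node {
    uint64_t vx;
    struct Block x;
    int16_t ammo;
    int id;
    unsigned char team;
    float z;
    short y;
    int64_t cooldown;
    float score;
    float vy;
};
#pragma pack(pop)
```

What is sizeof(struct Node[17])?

1054

Block: inode at 0 (size 8, align 8) → ends 8; crc at 8 (size 4, align 4) → ends 12; pad 4 to align 8 for offset; offset at 16 (size 8, align 8) → ends 24; total 24 bytes, alignment 8
vx at 0 (size 8, align 2) → ends 8
x at 8 (size 24, align 2) → ends 32
ammo at 32 (size 2, align 2) → ends 34
id at 34 (size 4, align 2) → ends 38
team at 38 (size 1, align 1) → ends 39
pad 1 to align 2 for z
z at 40 (size 4, align 2) → ends 44
y at 44 (size 2, align 2) → ends 46
cooldown at 46 (size 8, align 2) → ends 54
score at 54 (size 4, align 2) → ends 58
vy at 58 (size 4, align 2) → ends 62
total 62 bytes, alignment 2
array of 17: 17 × 62 = 1054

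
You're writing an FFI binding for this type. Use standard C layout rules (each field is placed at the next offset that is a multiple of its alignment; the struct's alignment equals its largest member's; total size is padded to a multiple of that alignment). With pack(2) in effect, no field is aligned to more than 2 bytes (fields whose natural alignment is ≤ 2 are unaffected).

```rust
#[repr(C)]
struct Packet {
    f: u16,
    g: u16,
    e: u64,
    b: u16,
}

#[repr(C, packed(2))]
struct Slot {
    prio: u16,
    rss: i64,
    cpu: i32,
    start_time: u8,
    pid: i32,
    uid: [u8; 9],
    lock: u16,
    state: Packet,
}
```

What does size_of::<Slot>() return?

56 bytes

Packet: @0: f [2B, align 2] → 2; @2: g [2B, align 2] → 4; +4 pad (align 8); @8: e [8B, align 8] → 16; @16: b [2B, align 2] → 18; +6 tail pad (align 8); size 24, align 8
@0: prio [2B, align 2] → 2
@2: rss [8B, align 2] → 10
@10: cpu [4B, align 2] → 14
@14: start_time [1B, align 1] → 15
+1 pad (align 2)
@16: pid [4B, align 2] → 20
@20: uid [9B, align 1] → 29
+1 pad (align 2)
@30: lock [2B, align 2] → 32
@32: state [24B, align 2] → 56
size 56, align 2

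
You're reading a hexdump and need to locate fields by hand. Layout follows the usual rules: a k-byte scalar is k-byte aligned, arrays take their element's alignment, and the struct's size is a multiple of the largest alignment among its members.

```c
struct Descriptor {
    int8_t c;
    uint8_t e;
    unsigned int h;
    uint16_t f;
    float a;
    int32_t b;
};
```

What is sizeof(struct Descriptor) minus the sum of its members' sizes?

@0: c [1B, align 1] → 1
@1: e [1B, align 1] → 2
+2 pad (align 4)
@4: h [4B, align 4] → 8
@8: f [2B, align 2] → 10
+2 pad (align 4)
@12: a [4B, align 4] → 16
@16: b [4B, align 4] → 20
size 20, align 4
data bytes 16, size 20 → padding 4

4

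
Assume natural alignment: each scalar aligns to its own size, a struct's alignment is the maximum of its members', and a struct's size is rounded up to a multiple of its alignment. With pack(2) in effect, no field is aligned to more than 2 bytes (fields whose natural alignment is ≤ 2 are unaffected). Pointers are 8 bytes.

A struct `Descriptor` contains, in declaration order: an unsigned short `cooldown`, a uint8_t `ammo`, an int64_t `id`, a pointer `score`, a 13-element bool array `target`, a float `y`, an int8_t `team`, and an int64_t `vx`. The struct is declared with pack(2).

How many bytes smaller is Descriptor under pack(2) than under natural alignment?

8

natural layout:
  0..2  cooldown  (2B, 2-aligned)
  2..3  ammo  (1B, 1-aligned)
  3..8  -- padding (5B)
  8..16  id  (8B, 8-aligned)
  16..24  score  (8B, 8-aligned)
  24..37  target  (13B, 1-aligned)
  37..40  -- padding (3B)
  40..44  y  (4B, 4-aligned)
  44..45  team  (1B, 1-aligned)
  45..48  -- padding (3B)
  48..56  vx  (8B, 8-aligned)
  sizeof = 56, alignof = 8
packed(2) layout:
  0..2  cooldown  (2B, 2-aligned)
  2..3  ammo  (1B, 1-aligned)
  3..4  -- padding (1B)
  4..12  id  (8B, 2-aligned)
  12..20  score  (8B, 2-aligned)
  20..33  target  (13B, 1-aligned)
  33..34  -- padding (1B)
  34..38  y  (4B, 2-aligned)
  38..39  team  (1B, 1-aligned)
  39..40  -- padding (1B)
  40..48  vx  (8B, 2-aligned)
  sizeof = 48, alignof = 2
56 − 48 = 8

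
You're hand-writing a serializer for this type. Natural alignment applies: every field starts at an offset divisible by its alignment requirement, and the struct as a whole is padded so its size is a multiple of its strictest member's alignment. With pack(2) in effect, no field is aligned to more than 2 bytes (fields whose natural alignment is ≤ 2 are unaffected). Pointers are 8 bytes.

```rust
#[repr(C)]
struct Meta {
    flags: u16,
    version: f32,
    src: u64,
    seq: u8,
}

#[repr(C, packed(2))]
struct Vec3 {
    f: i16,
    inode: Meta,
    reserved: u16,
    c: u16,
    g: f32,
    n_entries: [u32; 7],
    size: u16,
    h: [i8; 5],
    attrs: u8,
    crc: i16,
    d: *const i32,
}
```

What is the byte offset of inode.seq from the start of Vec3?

Meta: flags at 0 (size 2, align 2) → ends 2; pad 2 to align 4 for version; version at 4 (size 4, align 4) → ends 8; src at 8 (size 8, align 8) → ends 16; seq at 16 (size 1, align 1) → ends 17; tail pad 7 to reach multiple of 8; total 24 bytes, alignment 8
f at 0 (size 2, align 2) → ends 2
inode at 2 (size 24, align 2) → ends 26
within Meta: seq at 16
2 + 16 = 18

18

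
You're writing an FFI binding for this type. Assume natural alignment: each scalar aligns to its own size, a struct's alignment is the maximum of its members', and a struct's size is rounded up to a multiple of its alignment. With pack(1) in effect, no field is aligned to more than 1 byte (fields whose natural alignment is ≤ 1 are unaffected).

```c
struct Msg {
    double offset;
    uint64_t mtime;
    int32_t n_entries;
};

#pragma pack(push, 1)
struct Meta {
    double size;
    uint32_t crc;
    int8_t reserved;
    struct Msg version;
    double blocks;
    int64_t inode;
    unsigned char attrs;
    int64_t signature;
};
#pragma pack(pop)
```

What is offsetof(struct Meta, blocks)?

Msg: 0..8  offset  (8B, 8-aligned); 8..16  mtime  (8B, 8-aligned); 16..20  n_entries  (4B, 4-aligned); 20..24  -- tail padding (4B); sizeof = 24, alignof = 8
0..8  size  (8B, 1-aligned)
8..12  crc  (4B, 1-aligned)
12..13  reserved  (1B, 1-aligned)
13..37  version  (24B, 1-aligned)
37..45  blocks  (8B, 1-aligned)

37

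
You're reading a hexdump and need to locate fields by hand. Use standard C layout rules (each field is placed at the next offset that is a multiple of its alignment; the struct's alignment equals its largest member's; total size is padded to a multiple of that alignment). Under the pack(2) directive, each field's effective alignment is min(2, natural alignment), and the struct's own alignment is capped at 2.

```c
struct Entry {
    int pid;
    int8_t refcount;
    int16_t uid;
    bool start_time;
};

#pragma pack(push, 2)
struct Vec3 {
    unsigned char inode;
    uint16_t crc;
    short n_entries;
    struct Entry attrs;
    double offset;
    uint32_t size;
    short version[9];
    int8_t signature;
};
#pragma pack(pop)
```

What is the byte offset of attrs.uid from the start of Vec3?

Entry: pid at 0 (size 4, align 4) → ends 4; refcount at 4 (size 1, align 1) → ends 5; pad 1 to align 2 for uid; uid at 6 (size 2, align 2) → ends 8; start_time at 8 (size 1, align 1) → ends 9; tail pad 3 to reach multiple of 4; total 12 bytes, alignment 4
inode at 0 (size 1, align 1) → ends 1
pad 1 to align 2 for crc
crc at 2 (size 2, align 2) → ends 4
n_entries at 4 (size 2, align 2) → ends 6
attrs at 6 (size 12, align 2) → ends 18
within Entry: uid at 6
6 + 6 = 12

12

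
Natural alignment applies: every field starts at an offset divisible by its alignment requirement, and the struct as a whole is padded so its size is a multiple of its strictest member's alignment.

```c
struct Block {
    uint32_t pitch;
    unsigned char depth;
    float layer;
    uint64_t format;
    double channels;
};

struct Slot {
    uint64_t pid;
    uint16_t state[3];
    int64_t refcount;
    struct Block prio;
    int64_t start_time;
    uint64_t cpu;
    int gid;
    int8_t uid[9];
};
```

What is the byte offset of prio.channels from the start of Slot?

48

Block: 0..4  pitch  (4B, 4-aligned); 4..5  depth  (1B, 1-aligned); 5..8  -- padding (3B); 8..12  layer  (4B, 4-aligned); 12..16  -- padding (4B); 16..24  format  (8B, 8-aligned); 24..32  channels  (8B, 8-aligned); sizeof = 32, alignof = 8
0..8  pid  (8B, 8-aligned)
8..14  state  (6B, 2-aligned)
14..16  -- padding (2B)
16..24  refcount  (8B, 8-aligned)
24..56  prio  (32B, 8-aligned)
within Block: channels at 24
24 + 24 = 48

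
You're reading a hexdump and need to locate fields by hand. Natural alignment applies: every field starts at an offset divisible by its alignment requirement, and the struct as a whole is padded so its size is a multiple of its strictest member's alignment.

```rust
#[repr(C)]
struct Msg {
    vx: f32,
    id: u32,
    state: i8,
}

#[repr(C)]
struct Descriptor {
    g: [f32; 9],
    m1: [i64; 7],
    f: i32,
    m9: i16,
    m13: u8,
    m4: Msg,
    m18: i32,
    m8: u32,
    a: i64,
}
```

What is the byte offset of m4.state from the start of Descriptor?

Msg: vx at 0 (size 4, align 4) → ends 4; id at 4 (size 4, align 4) → ends 8; state at 8 (size 1, align 1) → ends 9; tail pad 3 to reach multiple of 4; total 12 bytes, alignment 4
g at 0 (size 36, align 4) → ends 36
pad 4 to align 8 for m1
m1 at 40 (size 56, align 8) → ends 96
f at 96 (size 4, align 4) → ends 100
m9 at 100 (size 2, align 2) → ends 102
m13 at 102 (size 1, align 1) → ends 103
pad 1 to align 4 for m4
m4 at 104 (size 12, align 4) → ends 116
within Msg: state at 8
104 + 8 = 112

112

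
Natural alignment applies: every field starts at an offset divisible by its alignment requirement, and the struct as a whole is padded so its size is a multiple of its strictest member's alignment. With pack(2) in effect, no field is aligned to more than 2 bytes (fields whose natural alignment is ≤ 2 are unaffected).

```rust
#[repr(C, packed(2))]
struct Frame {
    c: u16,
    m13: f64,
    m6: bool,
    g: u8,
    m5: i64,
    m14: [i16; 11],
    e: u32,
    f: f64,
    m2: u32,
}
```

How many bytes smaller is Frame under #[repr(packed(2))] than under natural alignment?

natural layout:
  0..2  c  (2B, 2-aligned)
  2..8  -- padding (6B)
  8..16  m13  (8B, 8-aligned)
  16..17  m6  (1B, 1-aligned)
  17..18  g  (1B, 1-aligned)
  18..24  -- padding (6B)
  24..32  m5  (8B, 8-aligned)
  32..54  m14  (22B, 2-aligned)
  54..56  -- padding (2B)
  56..60  e  (4B, 4-aligned)
  60..64  -- padding (4B)
  64..72  f  (8B, 8-aligned)
  72..76  m2  (4B, 4-aligned)
  76..80  -- tail padding (4B)
  sizeof = 80, alignof = 8
packed(2) layout:
  0..2  c  (2B, 2-aligned)
  2..10  m13  (8B, 2-aligned)
  10..11  m6  (1B, 1-aligned)
  11..12  g  (1B, 1-aligned)
  12..20  m5  (8B, 2-aligned)
  20..42  m14  (22B, 2-aligned)
  42..46  e  (4B, 2-aligned)
  46..54  f  (8B, 2-aligned)
  54..58  m2  (4B, 2-aligned)
  sizeof = 58, alignof = 2
80 − 58 = 22

22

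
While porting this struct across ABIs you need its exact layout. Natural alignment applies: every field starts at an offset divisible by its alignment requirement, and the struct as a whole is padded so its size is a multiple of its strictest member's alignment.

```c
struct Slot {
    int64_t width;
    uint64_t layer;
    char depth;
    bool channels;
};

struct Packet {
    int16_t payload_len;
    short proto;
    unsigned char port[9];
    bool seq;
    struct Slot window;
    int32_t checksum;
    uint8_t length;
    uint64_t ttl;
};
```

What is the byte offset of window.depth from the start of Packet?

Slot: 0..8  width  (8B, 8-aligned); 8..16  layer  (8B, 8-aligned); 16..17  depth  (1B, 1-aligned); 17..18  channels  (1B, 1-aligned); 18..24  -- tail padding (6B); sizeof = 24, alignof = 8
0..2  payload_len  (2B, 2-aligned)
2..4  proto  (2B, 2-aligned)
4..13  port  (9B, 1-aligned)
13..14  seq  (1B, 1-aligned)
14..16  -- padding (2B)
16..40  window  (24B, 8-aligned)
within Slot: depth at 16
16 + 16 = 32

32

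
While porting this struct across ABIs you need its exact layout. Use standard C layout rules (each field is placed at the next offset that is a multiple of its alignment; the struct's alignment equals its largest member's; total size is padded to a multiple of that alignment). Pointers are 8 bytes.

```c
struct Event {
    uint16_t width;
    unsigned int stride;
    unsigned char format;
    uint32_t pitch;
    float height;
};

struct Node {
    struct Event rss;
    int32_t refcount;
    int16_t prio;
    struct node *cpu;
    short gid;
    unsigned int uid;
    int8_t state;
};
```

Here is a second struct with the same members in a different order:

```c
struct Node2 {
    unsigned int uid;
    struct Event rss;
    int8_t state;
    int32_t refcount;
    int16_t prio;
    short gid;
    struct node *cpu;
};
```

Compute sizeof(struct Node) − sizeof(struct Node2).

8

Event: @0: width [2B, align 2] → 2; +2 pad (align 4); @4: stride [4B, align 4] → 8; @8: format [1B, align 1] → 9; +3 pad (align 4); @12: pitch [4B, align 4] → 16; @16: height [4B, align 4] → 20; size 20, align 4
@0: rss [20B, align 4] → 20
@20: refcount [4B, align 4] → 24
@24: prio [2B, align 2] → 26
+6 pad (align 8)
@32: cpu [8B, align 8] → 40
@40: gid [2B, align 2] → 42
+2 pad (align 4)
@44: uid [4B, align 4] → 48
@48: state [1B, align 1] → 49
+7 tail pad (align 8)
size 56, align 8
— Node2 —
@0: uid [4B, align 4] → 4
@4: rss [20B, align 4] → 24
@24: state [1B, align 1] → 25
+3 pad (align 4)
@28: refcount [4B, align 4] → 32
@32: prio [2B, align 2] → 34
@34: gid [2B, align 2] → 36
+4 pad (align 8)
@40: cpu [8B, align 8] → 48
size 48, align 8
56 − 48 = 8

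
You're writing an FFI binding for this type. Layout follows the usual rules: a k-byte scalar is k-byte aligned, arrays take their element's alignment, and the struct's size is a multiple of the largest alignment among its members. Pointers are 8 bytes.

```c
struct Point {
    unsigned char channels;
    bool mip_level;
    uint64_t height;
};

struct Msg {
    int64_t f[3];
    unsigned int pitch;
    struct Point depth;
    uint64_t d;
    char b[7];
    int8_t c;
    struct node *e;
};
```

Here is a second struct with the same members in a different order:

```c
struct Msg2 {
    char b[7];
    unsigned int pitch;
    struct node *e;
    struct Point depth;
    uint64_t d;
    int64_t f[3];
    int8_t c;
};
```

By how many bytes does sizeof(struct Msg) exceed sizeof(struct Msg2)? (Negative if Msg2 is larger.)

Point: channels at 0 (size 1, align 1) → ends 1; mip_level at 1 (size 1, align 1) → ends 2; pad 6 to align 8 for height; height at 8 (size 8, align 8) → ends 16; total 16 bytes, alignment 8
f at 0 (size 24, align 8) → ends 24
pitch at 24 (size 4, align 4) → ends 28
pad 4 to align 8 for depth
depth at 32 (size 16, align 8) → ends 48
d at 48 (size 8, align 8) → ends 56
b at 56 (size 7, align 1) → ends 63
c at 63 (size 1, align 1) → ends 64
e at 64 (size 8, align 8) → ends 72
total 72 bytes, alignment 8
— Msg2 —
b at 0 (size 7, align 1) → ends 7
pad 1 to align 4 for pitch
pitch at 8 (size 4, align 4) → ends 12
pad 4 to align 8 for e
e at 16 (size 8, align 8) → ends 24
depth at 24 (size 16, align 8) → ends 40
d at 40 (size 8, align 8) → ends 48
f at 48 (size 24, align 8) → ends 72
c at 72 (size 1, align 1) → ends 73
tail pad 7 to reach multiple of 8
total 80 bytes, alignment 8
72 − 80 = -8

-8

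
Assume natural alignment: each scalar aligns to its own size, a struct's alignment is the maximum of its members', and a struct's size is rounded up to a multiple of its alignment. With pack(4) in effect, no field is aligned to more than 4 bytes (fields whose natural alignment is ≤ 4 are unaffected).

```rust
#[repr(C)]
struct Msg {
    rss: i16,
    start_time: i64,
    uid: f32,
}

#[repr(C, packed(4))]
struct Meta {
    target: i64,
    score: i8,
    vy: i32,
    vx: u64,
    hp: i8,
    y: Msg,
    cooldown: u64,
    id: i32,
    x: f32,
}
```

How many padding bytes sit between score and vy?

3

Msg: @0: rss [2B, align 2] → 2; +6 pad (align 8); @8: start_time [8B, align 8] → 16; @16: uid [4B, align 4] → 20; +4 tail pad (align 8); size 24, align 8
@0: target [8B, align 4] → 8
@8: score [1B, align 1] → 9
+3 pad (align 4)
@12: vy [4B, align 4] → 16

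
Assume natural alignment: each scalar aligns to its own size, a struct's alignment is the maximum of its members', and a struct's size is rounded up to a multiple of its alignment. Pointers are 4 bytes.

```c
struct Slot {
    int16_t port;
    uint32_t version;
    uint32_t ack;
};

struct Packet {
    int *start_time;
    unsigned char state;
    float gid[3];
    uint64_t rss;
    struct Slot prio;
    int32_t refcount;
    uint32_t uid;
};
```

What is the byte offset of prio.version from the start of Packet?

Slot: port at 0 (size 2, align 2) → ends 2; pad 2 to align 4 for version; version at 4 (size 4, align 4) → ends 8; ack at 8 (size 4, align 4) → ends 12; total 12 bytes, alignment 4
start_time at 0 (size 4, align 4) → ends 4
state at 4 (size 1, align 1) → ends 5
pad 3 to align 4 for gid
gid at 8 (size 12, align 4) → ends 20
pad 4 to align 8 for rss
rss at 24 (size 8, align 8) → ends 32
prio at 32 (size 12, align 4) → ends 44
within Slot: version at 4
32 + 4 = 36

36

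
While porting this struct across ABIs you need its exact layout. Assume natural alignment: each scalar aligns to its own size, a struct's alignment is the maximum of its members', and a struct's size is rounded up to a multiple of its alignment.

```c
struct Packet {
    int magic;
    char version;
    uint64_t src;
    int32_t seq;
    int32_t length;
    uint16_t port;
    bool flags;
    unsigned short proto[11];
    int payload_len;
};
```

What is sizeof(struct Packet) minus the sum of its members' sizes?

magic at 0 (size 4, align 4) → ends 4
version at 4 (size 1, align 1) → ends 5
pad 3 to align 8 for src
src at 8 (size 8, align 8) → ends 16
seq at 16 (size 4, align 4) → ends 20
length at 20 (size 4, align 4) → ends 24
port at 24 (size 2, align 2) → ends 26
flags at 26 (size 1, align 1) → ends 27
pad 1 to align 2 for proto
proto at 28 (size 22, align 2) → ends 50
pad 2 to align 4 for payload_len
payload_len at 52 (size 4, align 4) → ends 56
total 56 bytes, alignment 8
data bytes 50, size 56 → padding 6

6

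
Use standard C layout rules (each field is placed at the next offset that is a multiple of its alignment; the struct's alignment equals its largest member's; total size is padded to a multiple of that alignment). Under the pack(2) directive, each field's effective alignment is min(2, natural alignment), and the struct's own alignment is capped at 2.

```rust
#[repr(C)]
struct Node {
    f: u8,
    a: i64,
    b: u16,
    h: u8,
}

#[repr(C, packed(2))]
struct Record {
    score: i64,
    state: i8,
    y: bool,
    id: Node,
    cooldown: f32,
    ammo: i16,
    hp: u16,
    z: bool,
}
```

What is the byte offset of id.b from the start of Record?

26

Node: @0: f [1B, align 1] → 1; +7 pad (align 8); @8: a [8B, align 8] → 16; @16: b [2B, align 2] → 18; @18: h [1B, align 1] → 19; +5 tail pad (align 8); size 24, align 8
@0: score [8B, align 2] → 8
@8: state [1B, align 1] → 9
@9: y [1B, align 1] → 10
@10: id [24B, align 2] → 34
within Node: b at 16
10 + 16 = 26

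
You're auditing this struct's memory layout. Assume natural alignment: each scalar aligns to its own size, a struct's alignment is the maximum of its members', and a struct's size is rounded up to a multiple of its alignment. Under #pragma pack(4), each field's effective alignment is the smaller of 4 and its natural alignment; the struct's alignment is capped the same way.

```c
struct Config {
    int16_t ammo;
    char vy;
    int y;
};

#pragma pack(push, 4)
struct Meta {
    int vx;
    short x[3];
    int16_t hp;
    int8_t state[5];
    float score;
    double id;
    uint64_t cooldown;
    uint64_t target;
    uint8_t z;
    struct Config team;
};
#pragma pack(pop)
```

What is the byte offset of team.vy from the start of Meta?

54

Config: 0..2  ammo  (2B, 2-aligned); 2..3  vy  (1B, 1-aligned); 3..4  -- padding (1B); 4..8  y  (4B, 4-aligned); sizeof = 8, alignof = 4
0..4  vx  (4B, 4-aligned)
4..10  x  (6B, 2-aligned)
10..12  hp  (2B, 2-aligned)
12..17  state  (5B, 1-aligned)
17..20  -- padding (3B)
20..24  score  (4B, 4-aligned)
24..32  id  (8B, 4-aligned)
32..40  cooldown  (8B, 4-aligned)
40..48  target  (8B, 4-aligned)
48..49  z  (1B, 1-aligned)
49..52  -- padding (3B)
52..60  team  (8B, 4-aligned)
within Config: vy at 2
52 + 2 = 54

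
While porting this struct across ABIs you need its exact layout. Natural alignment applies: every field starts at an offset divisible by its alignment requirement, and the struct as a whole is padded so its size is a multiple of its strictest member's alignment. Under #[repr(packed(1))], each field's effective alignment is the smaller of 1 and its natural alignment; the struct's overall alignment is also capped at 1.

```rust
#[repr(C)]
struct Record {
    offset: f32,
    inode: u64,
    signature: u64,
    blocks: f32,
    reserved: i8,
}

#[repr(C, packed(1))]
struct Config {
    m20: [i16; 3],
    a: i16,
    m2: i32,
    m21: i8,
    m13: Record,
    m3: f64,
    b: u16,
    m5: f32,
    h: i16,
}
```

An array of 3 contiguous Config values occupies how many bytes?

Record: @0: offset [4B, align 4] → 4; +4 pad (align 8); @8: inode [8B, align 8] → 16; @16: signature [8B, align 8] → 24; @24: blocks [4B, align 4] → 28; @28: reserved [1B, align 1] → 29; +3 tail pad (align 8); size 32, align 8
@0: m20 [6B, align 1] → 6
@6: a [2B, align 1] → 8
@8: m2 [4B, align 1] → 12
@12: m21 [1B, align 1] → 13
@13: m13 [32B, align 1] → 45
@45: m3 [8B, align 1] → 53
@53: b [2B, align 1] → 55
@55: m5 [4B, align 1] → 59
@59: h [2B, align 1] → 61
size 61, align 1
array of 3: 3 × 61 = 183

183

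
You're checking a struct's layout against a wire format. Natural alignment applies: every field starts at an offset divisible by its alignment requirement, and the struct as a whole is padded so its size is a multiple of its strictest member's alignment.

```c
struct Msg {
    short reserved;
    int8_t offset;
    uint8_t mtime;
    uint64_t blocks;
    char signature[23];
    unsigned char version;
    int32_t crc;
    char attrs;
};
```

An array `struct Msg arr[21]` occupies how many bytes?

0..2  reserved  (2B, 2-aligned)
2..3  offset  (1B, 1-aligned)
3..4  mtime  (1B, 1-aligned)
4..8  -- padding (4B)
8..16  blocks  (8B, 8-aligned)
16..39  signature  (23B, 1-aligned)
39..40  version  (1B, 1-aligned)
40..44  crc  (4B, 4-aligned)
44..45  attrs  (1B, 1-aligned)
45..48  -- tail padding (3B)
sizeof = 48, alignof = 8
array of 21: 21 × 48 = 1008

1008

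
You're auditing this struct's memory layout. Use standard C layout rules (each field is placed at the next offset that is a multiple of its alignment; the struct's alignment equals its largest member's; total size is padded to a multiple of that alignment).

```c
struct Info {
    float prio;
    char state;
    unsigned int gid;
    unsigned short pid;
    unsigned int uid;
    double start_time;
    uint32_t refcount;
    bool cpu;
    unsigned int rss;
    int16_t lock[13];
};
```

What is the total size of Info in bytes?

0..4  prio  (4B, 4-aligned)
4..5  state  (1B, 1-aligned)
5..8  -- padding (3B)
8..12  gid  (4B, 4-aligned)
12..14  pid  (2B, 2-aligned)
14..16  -- padding (2B)
16..20  uid  (4B, 4-aligned)
20..24  -- padding (4B)
24..32  start_time  (8B, 8-aligned)
32..36  refcount  (4B, 4-aligned)
36..37  cpu  (1B, 1-aligned)
37..40  -- padding (3B)
40..44  rss  (4B, 4-aligned)
44..70  lock  (26B, 2-aligned)
70..72  -- tail padding (2B)
sizeof = 72, alignof = 8

72 bytes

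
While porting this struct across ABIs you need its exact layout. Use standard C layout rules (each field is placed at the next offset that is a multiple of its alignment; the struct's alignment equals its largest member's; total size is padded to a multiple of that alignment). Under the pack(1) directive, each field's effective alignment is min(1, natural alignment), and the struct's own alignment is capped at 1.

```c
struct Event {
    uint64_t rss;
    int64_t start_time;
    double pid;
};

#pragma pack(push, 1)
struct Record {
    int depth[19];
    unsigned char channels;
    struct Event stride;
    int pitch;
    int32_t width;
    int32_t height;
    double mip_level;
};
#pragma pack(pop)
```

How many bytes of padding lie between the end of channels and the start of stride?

0

Event: rss at 0 (size 8, align 8) → ends 8; start_time at 8 (size 8, align 8) → ends 16; pid at 16 (size 8, align 8) → ends 24; total 24 bytes, alignment 8
depth at 0 (size 76, align 1) → ends 76
channels at 76 (size 1, align 1) → ends 77
stride at 77 (size 24, align 1) → ends 101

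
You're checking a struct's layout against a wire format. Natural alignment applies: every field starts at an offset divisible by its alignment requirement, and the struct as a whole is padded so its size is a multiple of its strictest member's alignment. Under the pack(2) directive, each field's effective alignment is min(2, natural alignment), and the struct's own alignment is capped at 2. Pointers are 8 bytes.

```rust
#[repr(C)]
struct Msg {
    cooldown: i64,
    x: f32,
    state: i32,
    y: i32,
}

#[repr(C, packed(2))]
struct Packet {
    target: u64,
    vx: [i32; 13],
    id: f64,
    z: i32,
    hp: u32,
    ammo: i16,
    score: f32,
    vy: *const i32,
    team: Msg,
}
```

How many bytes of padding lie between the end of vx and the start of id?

0

Msg: cooldown at 0 (size 8, align 8) → ends 8; x at 8 (size 4, align 4) → ends 12; state at 12 (size 4, align 4) → ends 16; y at 16 (size 4, align 4) → ends 20; tail pad 4 to reach multiple of 8; total 24 bytes, alignment 8
target at 0 (size 8, align 2) → ends 8
vx at 8 (size 52, align 2) → ends 60
id at 60 (size 8, align 2) → ends 68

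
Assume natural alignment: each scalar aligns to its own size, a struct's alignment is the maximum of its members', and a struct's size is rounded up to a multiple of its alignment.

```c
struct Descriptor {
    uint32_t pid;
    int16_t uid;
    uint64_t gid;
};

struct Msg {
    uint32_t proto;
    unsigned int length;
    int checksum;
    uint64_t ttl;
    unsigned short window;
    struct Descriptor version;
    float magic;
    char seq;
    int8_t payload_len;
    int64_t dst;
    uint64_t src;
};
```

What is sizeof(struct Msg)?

72

Descriptor: @0: pid [4B, align 4] → 4; @4: uid [2B, align 2] → 6; +2 pad (align 8); @8: gid [8B, align 8] → 16; size 16, align 8
@0: proto [4B, align 4] → 4
@4: length [4B, align 4] → 8
@8: checksum [4B, align 4] → 12
+4 pad (align 8)
@16: ttl [8B, align 8] → 24
@24: window [2B, align 2] → 26
+6 pad (align 8)
@32: version [16B, align 8] → 48
@48: magic [4B, align 4] → 52
@52: seq [1B, align 1] → 53
@53: payload_len [1B, align 1] → 54
+2 pad (align 8)
@56: dst [8B, align 8] → 64
@64: src [8B, align 8] → 72
size 72, align 8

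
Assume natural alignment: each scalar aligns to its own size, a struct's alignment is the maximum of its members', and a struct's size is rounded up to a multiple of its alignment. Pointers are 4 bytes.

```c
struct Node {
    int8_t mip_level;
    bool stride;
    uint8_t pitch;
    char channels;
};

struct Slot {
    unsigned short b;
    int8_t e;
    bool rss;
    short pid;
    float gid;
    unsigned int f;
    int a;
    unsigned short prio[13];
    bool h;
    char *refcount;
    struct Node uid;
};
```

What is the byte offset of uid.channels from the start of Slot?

Node: mip_level at 0 (size 1, align 1) → ends 1; stride at 1 (size 1, align 1) → ends 2; pitch at 2 (size 1, align 1) → ends 3; channels at 3 (size 1, align 1) → ends 4; total 4 bytes, alignment 1
b at 0 (size 2, align 2) → ends 2
e at 2 (size 1, align 1) → ends 3
rss at 3 (size 1, align 1) → ends 4
pid at 4 (size 2, align 2) → ends 6
pad 2 to align 4 for gid
gid at 8 (size 4, align 4) → ends 12
f at 12 (size 4, align 4) → ends 16
a at 16 (size 4, align 4) → ends 20
prio at 20 (size 26, align 2) → ends 46
h at 46 (size 1, align 1) → ends 47
pad 1 to align 4 for refcount
refcount at 48 (size 4, align 4) → ends 52
uid at 52 (size 4, align 1) → ends 56
within Node: channels at 3
52 + 3 = 55

55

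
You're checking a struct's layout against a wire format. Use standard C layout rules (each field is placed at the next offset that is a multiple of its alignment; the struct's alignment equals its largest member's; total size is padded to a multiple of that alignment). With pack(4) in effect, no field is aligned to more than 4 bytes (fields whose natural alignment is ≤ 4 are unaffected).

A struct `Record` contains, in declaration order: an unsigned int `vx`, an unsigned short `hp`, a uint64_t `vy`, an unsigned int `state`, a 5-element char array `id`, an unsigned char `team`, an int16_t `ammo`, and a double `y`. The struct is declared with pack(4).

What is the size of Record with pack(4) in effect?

vx at 0 (size 4, align 4) → ends 4
hp at 4 (size 2, align 2) → ends 6
pad 2 to align 4 for vy
vy at 8 (size 8, align 4) → ends 16
state at 16 (size 4, align 4) → ends 20
id at 20 (size 5, align 1) → ends 25
team at 25 (size 1, align 1) → ends 26
ammo at 26 (size 2, align 2) → ends 28
y at 28 (size 8, align 4) → ends 36
total 36 bytes, alignment 4

36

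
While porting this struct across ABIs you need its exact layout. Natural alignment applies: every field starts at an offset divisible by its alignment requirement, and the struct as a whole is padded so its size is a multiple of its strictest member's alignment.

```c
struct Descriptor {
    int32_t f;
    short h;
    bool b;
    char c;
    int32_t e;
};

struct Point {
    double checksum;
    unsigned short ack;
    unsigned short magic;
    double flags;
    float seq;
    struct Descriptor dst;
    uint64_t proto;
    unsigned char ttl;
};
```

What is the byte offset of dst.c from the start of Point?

35

Descriptor: @0: f [4B, align 4] → 4; @4: h [2B, align 2] → 6; @6: b [1B, align 1] → 7; @7: c [1B, align 1] → 8; @8: e [4B, align 4] → 12; size 12, align 4
@0: checksum [8B, align 8] → 8
@8: ack [2B, align 2] → 10
@10: magic [2B, align 2] → 12
+4 pad (align 8)
@16: flags [8B, align 8] → 24
@24: seq [4B, align 4] → 28
@28: dst [12B, align 4] → 40
within Descriptor: c at 7
28 + 7 = 35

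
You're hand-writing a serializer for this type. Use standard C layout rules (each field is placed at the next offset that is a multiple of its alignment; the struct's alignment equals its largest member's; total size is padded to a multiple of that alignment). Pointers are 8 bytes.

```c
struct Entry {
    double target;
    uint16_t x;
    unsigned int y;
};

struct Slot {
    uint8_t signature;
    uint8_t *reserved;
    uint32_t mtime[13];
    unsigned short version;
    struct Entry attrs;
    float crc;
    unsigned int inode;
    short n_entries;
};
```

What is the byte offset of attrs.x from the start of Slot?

Entry: @0: target [8B, align 8] → 8; @8: x [2B, align 2] → 10; +2 pad (align 4); @12: y [4B, align 4] → 16; size 16, align 8
@0: signature [1B, align 1] → 1
+7 pad (align 8)
@8: reserved [8B, align 8] → 16
@16: mtime [52B, align 4] → 68
@68: version [2B, align 2] → 70
+2 pad (align 8)
@72: attrs [16B, align 8] → 88
within Entry: x at 8
72 + 8 = 80

80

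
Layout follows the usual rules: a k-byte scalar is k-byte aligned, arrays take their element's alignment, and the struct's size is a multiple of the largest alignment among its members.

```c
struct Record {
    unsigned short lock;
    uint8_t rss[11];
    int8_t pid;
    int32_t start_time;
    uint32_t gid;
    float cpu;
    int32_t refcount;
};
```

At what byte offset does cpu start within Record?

24

@0: lock [2B, align 2] → 2
@2: rss [11B, align 1] → 13
@13: pid [1B, align 1] → 14
+2 pad (align 4)
@16: start_time [4B, align 4] → 20
@20: gid [4B, align 4] → 24
@24: cpu [4B, align 4] → 28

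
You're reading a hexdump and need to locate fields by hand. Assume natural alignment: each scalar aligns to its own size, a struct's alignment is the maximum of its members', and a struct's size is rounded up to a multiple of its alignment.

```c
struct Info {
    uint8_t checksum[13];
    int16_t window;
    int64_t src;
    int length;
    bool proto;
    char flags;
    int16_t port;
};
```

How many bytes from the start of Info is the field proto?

28

0..13  checksum  (13B, 1-aligned)
13..14  -- padding (1B)
14..16  window  (2B, 2-aligned)
16..24  src  (8B, 8-aligned)
24..28  length  (4B, 4-aligned)
28..29  proto  (1B, 1-aligned)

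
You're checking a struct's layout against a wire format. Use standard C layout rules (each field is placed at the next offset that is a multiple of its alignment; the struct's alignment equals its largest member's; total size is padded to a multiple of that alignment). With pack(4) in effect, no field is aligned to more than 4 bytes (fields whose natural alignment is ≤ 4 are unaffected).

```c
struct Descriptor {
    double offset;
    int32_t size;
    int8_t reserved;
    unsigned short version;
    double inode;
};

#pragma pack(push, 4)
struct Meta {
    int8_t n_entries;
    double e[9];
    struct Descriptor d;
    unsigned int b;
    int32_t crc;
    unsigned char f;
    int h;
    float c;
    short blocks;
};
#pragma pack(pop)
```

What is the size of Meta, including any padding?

124

Descriptor: offset at 0 (size 8, align 8) → ends 8; size at 8 (size 4, align 4) → ends 12; reserved at 12 (size 1, align 1) → ends 13; pad 1 to align 2 for version; version at 14 (size 2, align 2) → ends 16; inode at 16 (size 8, align 8) → ends 24; total 24 bytes, alignment 8
n_entries at 0 (size 1, align 1) → ends 1
pad 3 to align 4 for e
e at 4 (size 72, align 4) → ends 76
d at 76 (size 24, align 4) → ends 100
b at 100 (size 4, align 4) → ends 104
crc at 104 (size 4, align 4) → ends 108
f at 108 (size 1, align 1) → ends 109
pad 3 to align 4 for h
h at 112 (size 4, align 4) → ends 116
c at 116 (size 4, align 4) → ends 120
blocks at 120 (size 2, align 2) → ends 122
tail pad 2 to reach multiple of 4
total 124 bytes, alignment 4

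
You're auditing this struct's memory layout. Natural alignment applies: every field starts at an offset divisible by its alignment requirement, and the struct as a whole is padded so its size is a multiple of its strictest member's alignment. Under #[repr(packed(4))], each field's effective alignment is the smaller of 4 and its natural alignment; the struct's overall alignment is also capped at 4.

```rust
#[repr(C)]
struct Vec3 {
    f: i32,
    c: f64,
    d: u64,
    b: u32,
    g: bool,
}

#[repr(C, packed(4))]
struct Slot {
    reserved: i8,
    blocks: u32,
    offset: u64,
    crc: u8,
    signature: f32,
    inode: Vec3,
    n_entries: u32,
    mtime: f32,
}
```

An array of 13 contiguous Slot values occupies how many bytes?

832

Vec3: 0..4  f  (4B, 4-aligned); 4..8  -- padding (4B); 8..16  c  (8B, 8-aligned); 16..24  d  (8B, 8-aligned); 24..28  b  (4B, 4-aligned); 28..29  g  (1B, 1-aligned); 29..32  -- tail padding (3B); sizeof = 32, alignof = 8
0..1  reserved  (1B, 1-aligned)
1..4  -- padding (3B)
4..8  blocks  (4B, 4-aligned)
8..16  offset  (8B, 4-aligned)
16..17  crc  (1B, 1-aligned)
17..20  -- padding (3B)
20..24  signature  (4B, 4-aligned)
24..56  inode  (32B, 4-aligned)
56..60  n_entries  (4B, 4-aligned)
60..64  mtime  (4B, 4-aligned)
sizeof = 64, alignof = 4
array of 13: 13 × 64 = 832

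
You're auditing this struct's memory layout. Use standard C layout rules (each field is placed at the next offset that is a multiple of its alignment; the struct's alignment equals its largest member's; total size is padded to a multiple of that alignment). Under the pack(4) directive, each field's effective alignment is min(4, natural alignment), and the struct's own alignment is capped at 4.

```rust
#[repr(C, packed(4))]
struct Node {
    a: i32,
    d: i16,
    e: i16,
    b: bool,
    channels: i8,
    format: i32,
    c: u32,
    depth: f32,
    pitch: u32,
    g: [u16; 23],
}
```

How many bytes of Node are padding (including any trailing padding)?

0..4  a  (4B, 4-aligned)
4..6  d  (2B, 2-aligned)
6..8  e  (2B, 2-aligned)
8..9  b  (1B, 1-aligned)
9..10  channels  (1B, 1-aligned)
10..12  -- padding (2B)
12..16  format  (4B, 4-aligned)
16..20  c  (4B, 4-aligned)
20..24  depth  (4B, 4-aligned)
24..28  pitch  (4B, 4-aligned)
28..74  g  (46B, 2-aligned)
74..76  -- tail padding (2B)
sizeof = 76, alignof = 4
data bytes 72, size 76 → padding 4

4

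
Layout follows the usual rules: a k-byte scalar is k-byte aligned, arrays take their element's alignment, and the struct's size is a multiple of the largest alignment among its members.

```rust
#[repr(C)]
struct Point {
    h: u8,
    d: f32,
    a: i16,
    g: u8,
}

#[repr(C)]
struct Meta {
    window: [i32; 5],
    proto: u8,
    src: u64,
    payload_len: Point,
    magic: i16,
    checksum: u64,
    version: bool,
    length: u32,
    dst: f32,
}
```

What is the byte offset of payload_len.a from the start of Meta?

Point: @0: h [1B, align 1] → 1; +3 pad (align 4); @4: d [4B, align 4] → 8; @8: a [2B, align 2] → 10; @10: g [1B, align 1] → 11; +1 tail pad (align 4); size 12, align 4
@0: window [20B, align 4] → 20
@20: proto [1B, align 1] → 21
+3 pad (align 8)
@24: src [8B, align 8] → 32
@32: payload_len [12B, align 4] → 44
within Point: a at 8
32 + 8 = 40

40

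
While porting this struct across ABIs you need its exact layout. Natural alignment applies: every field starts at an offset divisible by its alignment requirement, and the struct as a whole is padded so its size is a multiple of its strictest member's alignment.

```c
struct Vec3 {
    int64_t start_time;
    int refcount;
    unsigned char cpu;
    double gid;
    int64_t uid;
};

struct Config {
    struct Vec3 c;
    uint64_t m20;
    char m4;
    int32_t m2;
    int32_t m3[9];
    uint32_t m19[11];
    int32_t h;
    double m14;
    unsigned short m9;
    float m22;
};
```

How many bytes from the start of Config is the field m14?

136

Vec3: 0..8  start_time  (8B, 8-aligned); 8..12  refcount  (4B, 4-aligned); 12..13  cpu  (1B, 1-aligned); 13..16  -- padding (3B); 16..24  gid  (8B, 8-aligned); 24..32  uid  (8B, 8-aligned); sizeof = 32, alignof = 8
0..32  c  (32B, 8-aligned)
32..40  m20  (8B, 8-aligned)
40..41  m4  (1B, 1-aligned)
41..44  -- padding (3B)
44..48  m2  (4B, 4-aligned)
48..84  m3  (36B, 4-aligned)
84..128  m19  (44B, 4-aligned)
128..132  h  (4B, 4-aligned)
132..136  -- padding (4B)
136..144  m14  (8B, 8-aligned)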